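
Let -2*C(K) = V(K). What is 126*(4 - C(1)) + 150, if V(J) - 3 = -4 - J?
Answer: 528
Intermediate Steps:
V(J) = -1 - J (V(J) = 3 + (-4 - J) = -1 - J)
C(K) = 1/2 + K/2 (C(K) = -(-1 - K)/2 = 1/2 + K/2)
126*(4 - C(1)) + 150 = 126*(4 - (1/2 + (1/2)*1)) + 150 = 126*(4 - (1/2 + 1/2)) + 150 = 126*(4 - 1*1) + 150 = 126*(4 - 1) + 150 = 126*3 + 150 = 378 + 150 = 528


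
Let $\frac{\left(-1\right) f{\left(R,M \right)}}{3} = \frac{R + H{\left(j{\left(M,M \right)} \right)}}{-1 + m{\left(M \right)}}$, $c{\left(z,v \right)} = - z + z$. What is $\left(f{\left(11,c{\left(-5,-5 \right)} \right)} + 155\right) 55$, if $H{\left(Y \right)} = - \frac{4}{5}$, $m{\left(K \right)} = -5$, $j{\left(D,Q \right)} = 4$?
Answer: $\frac{17611}{2} \approx 8805.5$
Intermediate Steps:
$c{\left(z,v \right)} = 0$
$H{\left(Y \right)} = - \frac{4}{5}$ ($H{\left(Y \right)} = \left(-4\right) \frac{1}{5} = - \frac{4}{5}$)
$f{\left(R,M \right)} = - \frac{2}{5} + \frac{R}{2}$ ($f{\left(R,M \right)} = - 3 \frac{R - \frac{4}{5}}{-1 - 5} = - 3 \frac{- \frac{4}{5} + R}{-6} = - 3 \left(- \frac{4}{5} + R\right) \left(- \frac{1}{6}\right) = - 3 \left(\frac{2}{15} - \frac{R}{6}\right) = - \frac{2}{5} + \frac{R}{2}$)
$\left(f{\left(11,c{\left(-5,-5 \right)} \right)} + 155\right) 55 = \left(\left(- \frac{2}{5} + \frac{1}{2} \cdot 11\right) + 155\right) 55 = \left(\left(- \frac{2}{5} + \frac{11}{2}\right) + 155\right) 55 = \left(\frac{51}{10} + 155\right) 55 = \frac{1601}{10} \cdot 55 = \frac{17611}{2}$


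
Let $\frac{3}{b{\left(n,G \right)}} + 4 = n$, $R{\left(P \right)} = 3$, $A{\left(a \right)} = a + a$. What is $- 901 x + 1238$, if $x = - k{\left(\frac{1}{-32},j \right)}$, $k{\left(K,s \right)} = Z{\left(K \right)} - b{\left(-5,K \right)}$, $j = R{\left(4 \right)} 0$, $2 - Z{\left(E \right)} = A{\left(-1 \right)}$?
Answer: $\frac{15427}{3} \approx 5142.3$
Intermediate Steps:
$A{\left(a \right)} = 2 a$
$b{\left(n,G \right)} = \frac{3}{-4 + n}$
$Z{\left(E \right)} = 4$ ($Z{\left(E \right)} = 2 - 2 \left(-1\right) = 2 - -2 = 2 + 2 = 4$)
$j = 0$ ($j = 3 \cdot 0 = 0$)
$k{\left(K,s \right)} = \frac{13}{3}$ ($k{\left(K,s \right)} = 4 - \frac{3}{-4 - 5} = 4 - \frac{3}{-9} = 4 - 3 \left(- \frac{1}{9}\right) = 4 - - \frac{1}{3} = 4 + \frac{1}{3} = \frac{13}{3}$)
$x = - \frac{13}{3}$ ($x = \left(-1\right) \frac{13}{3} = - \frac{13}{3} \approx -4.3333$)
$- 901 x + 1238 = \left(-901\right) \left(- \frac{13}{3}\right) + 1238 = \frac{11713}{3} + 1238 = \frac{15427}{3}$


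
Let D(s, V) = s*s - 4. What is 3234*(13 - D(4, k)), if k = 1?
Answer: 3234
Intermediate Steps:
D(s, V) = -4 + s² (D(s, V) = s² - 4 = -4 + s²)
3234*(13 - D(4, k)) = 3234*(13 - (-4 + 4²)) = 3234*(13 - (-4 + 16)) = 3234*(13 - 1*12) = 3234*(13 - 12) = 3234*1 = 3234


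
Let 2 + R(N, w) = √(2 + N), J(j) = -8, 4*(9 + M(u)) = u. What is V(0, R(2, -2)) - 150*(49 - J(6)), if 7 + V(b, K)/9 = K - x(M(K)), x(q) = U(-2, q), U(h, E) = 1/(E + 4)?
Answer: -43056/5 ≈ -8611.2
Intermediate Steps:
M(u) = -9 + u/4
U(h, E) = 1/(4 + E)
x(q) = 1/(4 + q)
R(N, w) = -2 + √(2 + N)
V(b, K) = -63 - 9/(-5 + K/4) + 9*K (V(b, K) = -63 + 9*(K - 1/(4 + (-9 + K/4))) = -63 + 9*(K - 1/(-5 + K/4)) = -63 + (-9/(-5 + K/4) + 9*K) = -63 - 9/(-5 + K/4) + 9*K)
V(0, R(2, -2)) - 150*(49 - J(6)) = 9*(-4 + (-20 + (-2 + √(2 + 2)))*(-7 + (-2 + √(2 + 2))))/(-20 + (-2 + √(2 + 2))) - 150*(49 - 1*(-8)) = 9*(-4 + (-20 + (-2 + √4))*(-7 + (-2 + √4)))/(-20 + (-2 + √4)) - 150*(49 + 8) = 9*(-4 + (-20 + (-2 + 2))*(-7 + (-2 + 2)))/(-20 + (-2 + 2)) - 150*57 = 9*(-4 + (-20 + 0)*(-7 + 0))/(-20 + 0) - 8550 = 9*(-4 - 20*(-7))/(-20) - 8550 = 9*(-1/20)*(-4 + 140) - 8550 = 9*(-1/20)*136 - 8550 = -306/5 - 8550 = -43056/5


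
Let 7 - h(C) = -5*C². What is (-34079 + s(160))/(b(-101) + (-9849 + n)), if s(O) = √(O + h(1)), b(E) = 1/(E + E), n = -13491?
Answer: 6883958/4714681 - 404*√43/4714681 ≈ 1.4595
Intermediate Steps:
h(C) = 7 + 5*C² (h(C) = 7 - (-5)*C² = 7 + 5*C²)
b(E) = 1/(2*E)
s(O) = √(12 + O) (s(O) = √(O + (7 + 5*1²)) = √(O + (7 + 5*1)) = √(O + (7 + 5)) = √(O + 12) = √(12 + O))
(-34079 + s(160))/(b(-101) + (-9849 + n)) = (-34079 + √(12 + 160))/((½)/(-101) + (-9849 - 13491)) = (-34079 + √172)/((½)*(-1/101) - 23340) = (-34079 + 2*√43)/(-1/202 - 23340) = (-34079 + 2*√43)/(-4714681/202) = (-34079 + 2*√43)*(-202/4714681) = 6883958/4714681 - 404*√43/4714681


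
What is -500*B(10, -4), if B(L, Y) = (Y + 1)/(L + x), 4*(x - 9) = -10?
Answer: 1000/11 ≈ 90.909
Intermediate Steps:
x = 13/2 (x = 9 + (¼)*(-10) = 9 - 5/2 = 13/2 ≈ 6.5000)
B(L, Y) = (1 + Y)/(13/2 + L) (B(L, Y) = (Y + 1)/(L + 13/2) = (1 + Y)/(13/2 + L))
-500*B(10, -4) = -1000*(1 - 4)/(13 + 2*10) = -1000*(-3)/(13 + 20) = -1000*(-3)/33 = -500*(-2/11) = 1000/11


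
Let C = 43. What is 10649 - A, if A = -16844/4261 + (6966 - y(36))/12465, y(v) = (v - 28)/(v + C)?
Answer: 44696975709389/4195955835 ≈ 10652.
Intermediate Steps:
y(v) = (-28 + v)/(43 + v) (y(v) = (v - 28)/(v + 43) = (-28 + v)/(43 + v))
A = -14242022474/4195955835 (A = -16844/4261 + (6966 - (-28 + 36)/(43 + 36))/12465 = -16844*1/4261 + (6966 - 8/79)*(1/12465) = -16844/4261 + (6966 - 8/79)*(1/12465) = -16844/4261 + (550306/79)*(1/12465) = -16844/4261 + 550306/984735 = -14242022474/4195955835 ≈ -3.3942)
10649 - A = 10649 - 1*(-14242022474/4195955835) = 10649 + 14242022474/4195955835 = 44696975709389/4195955835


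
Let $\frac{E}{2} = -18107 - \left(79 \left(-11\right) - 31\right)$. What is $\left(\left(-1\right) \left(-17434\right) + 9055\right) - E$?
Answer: $60903$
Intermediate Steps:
$E = -34414$ ($E = 2 \left(-18107 - \left(79 \left(-11\right) - 31\right)\right) = 2 \left(-18107 - \left(-869 - 31\right)\right) = 2 \left(-18107 - -900\right) = 2 \left(-18107 + 900\right) = 2 \left(-17207\right) = -34414$)
$\left(\left(-1\right) \left(-17434\right) + 9055\right) - E = \left(\left(-1\right) \left(-17434\right) + 9055\right) - -34414 = \left(17434 + 9055\right) + 34414 = 26489 + 34414 = 60903$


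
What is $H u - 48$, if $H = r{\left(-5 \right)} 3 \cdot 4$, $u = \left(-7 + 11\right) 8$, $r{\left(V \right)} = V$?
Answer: $-1968$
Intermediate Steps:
$u = 32$ ($u = 4 \cdot 8 = 32$)
$H = -60$ ($H = \left(-5\right) 3 \cdot 4 = \left(-15\right) 4 = -60$)
$H u - 48 = \left(-60\right) 32 - 48 = -1920 - 48 = -1968$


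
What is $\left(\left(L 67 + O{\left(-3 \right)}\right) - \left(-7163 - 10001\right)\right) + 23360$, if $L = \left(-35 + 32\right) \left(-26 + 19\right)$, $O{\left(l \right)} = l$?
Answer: $41928$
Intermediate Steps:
$L = 21$ ($L = \left(-3\right) \left(-7\right) = 21$)
$\left(\left(L 67 + O{\left(-3 \right)}\right) - \left(-7163 - 10001\right)\right) + 23360 = \left(\left(21 \cdot 67 - 3\right) - \left(-7163 - 10001\right)\right) + 23360 = \left(\left(1407 - 3\right) - \left(-7163 - 10001\right)\right) + 23360 = \left(1404 - -17164\right) + 23360 = \left(1404 + 17164\right) + 23360 = 18568 + 23360 = 41928$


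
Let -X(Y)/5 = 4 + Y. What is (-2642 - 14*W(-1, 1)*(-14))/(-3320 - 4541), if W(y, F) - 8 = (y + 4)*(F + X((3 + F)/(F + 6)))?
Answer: 13926/7861 ≈ 1.7715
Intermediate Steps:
X(Y) = -20 - 5*Y (X(Y) = -5*(4 + Y) = -20 - 5*Y)
W(y, F) = 8 + (4 + y)*(-20 + F - 5*(3 + F)/(6 + F)) (W(y, F) = 8 + (y + 4)*(F + (-20 - 5*(3 + F)/(F + 6))) = 8 + (4 + y)*(F + (-20 - 5*(3 + F)/(6 + F))) = 8 + (4 + y)*(-20 + F - 5*(3 + F)/(6 + F)))
(-2642 - 14*W(-1, 1)*(-14))/(-3320 - 4541) = (-2642 - 14*(-492 - 135*(-1) - 68*1 + 4*1**2 - 1*1**2 - 19*1*(-1))/(6 + 1)*(-14))/(-3320 - 4541) = (-2642 - 14*(-492 + 135 - 68 + 4*1 - 1*1 + 19)/7*(-14))/(-7861) = (-2642 - 2*(-492 + 135 - 68 + 4 - 1 + 19)*(-14))*(-1/7861) = (-2642 - 2*(-403)*(-14))*(-1/7861) = (-2642 - 14*(-403/7)*(-14))*(-1/7861) = (-2642 + 806*(-14))*(-1/7861) = (-2642 - 11284)*(-1/7861) = -13926*(-1/7861) = 13926/7861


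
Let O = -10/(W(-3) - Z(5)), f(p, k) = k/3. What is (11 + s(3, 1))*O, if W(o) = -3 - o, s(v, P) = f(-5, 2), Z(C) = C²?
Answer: 14/3 ≈ 4.6667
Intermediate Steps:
f(p, k) = k/3 (f(p, k) = k*(⅓) = k/3)
s(v, P) = ⅔ (s(v, P) = (⅓)*2 = ⅔)
O = ⅖ (O = -10/((-3 - 1*(-3)) - 1*5²) = -10/((-3 + 3) - 1*25) = -10/(0 - 25) = -10/(-25) = -10*(-1/25) = ⅖ ≈ 0.40000)
(11 + s(3, 1))*O = (11 + ⅔)*(⅖) = (35/3)*(⅖) = 14/3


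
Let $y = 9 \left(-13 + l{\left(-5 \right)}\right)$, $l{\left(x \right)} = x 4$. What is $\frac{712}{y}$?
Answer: $- \frac{712}{297} \approx -2.3973$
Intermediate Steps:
$l{\left(x \right)} = 4 x$
$y = -297$ ($y = 9 \left(-13 + 4 \left(-5\right)\right) = 9 \left(-13 - 20\right) = 9 \left(-33\right) = -297$)
$\frac{712}{y} = \frac{712}{-297} = 712 \left(- \frac{1}{297}\right) = - \frac{712}{297}$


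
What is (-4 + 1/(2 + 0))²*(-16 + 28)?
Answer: 147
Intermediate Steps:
(-4 + 1/(2 + 0))²*(-16 + 28) = (-4 + 1/2)²*12 = (-4 + ½)²*12 = (-7/2)²*12 = (49/4)*12 = 147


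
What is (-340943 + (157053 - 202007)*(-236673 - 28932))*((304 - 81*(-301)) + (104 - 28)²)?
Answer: 363694172940647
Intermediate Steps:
(-340943 + (157053 - 202007)*(-236673 - 28932))*((304 - 81*(-301)) + (104 - 28)²) = (-340943 - 44954*(-265605))*((304 + 24381) + 76²) = (-340943 + 11940007170)*(24685 + 5776) = 11939666227*30461 = 363694172940647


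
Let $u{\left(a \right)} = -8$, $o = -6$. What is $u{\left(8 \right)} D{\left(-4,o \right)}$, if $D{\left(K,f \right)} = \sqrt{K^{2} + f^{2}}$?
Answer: $- 16 \sqrt{13} \approx -57.689$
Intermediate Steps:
$u{\left(8 \right)} D{\left(-4,o \right)} = - 8 \sqrt{\left(-4\right)^{2} + \left(-6\right)^{2}} = - 8 \sqrt{16 + 36} = - 8 \sqrt{52} = - 8 \cdot 2 \sqrt{13} = - 16 \sqrt{13}$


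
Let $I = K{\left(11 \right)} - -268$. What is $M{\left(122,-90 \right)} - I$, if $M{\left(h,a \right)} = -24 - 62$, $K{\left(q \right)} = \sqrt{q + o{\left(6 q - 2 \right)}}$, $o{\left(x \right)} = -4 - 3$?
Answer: $-356$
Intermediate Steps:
$o{\left(x \right)} = -7$
$K{\left(q \right)} = \sqrt{-7 + q}$ ($K{\left(q \right)} = \sqrt{q - 7} = \sqrt{-7 + q}$)
$M{\left(h,a \right)} = -86$ ($M{\left(h,a \right)} = -24 - 62 = -86$)
$I = 270$ ($I = \sqrt{-7 + 11} - -268 = \sqrt{4} + 268 = 2 + 268 = 270$)
$M{\left(122,-90 \right)} - I = -86 - 270 = -356$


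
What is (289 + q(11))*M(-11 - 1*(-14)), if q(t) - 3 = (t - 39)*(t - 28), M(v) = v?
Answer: 2304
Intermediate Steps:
q(t) = 3 + (-39 + t)*(-28 + t) (q(t) = 3 + (t - 39)*(t - 28) = 3 + (-39 + t)*(-28 + t))
(289 + q(11))*M(-11 - 1*(-14)) = (289 + (1095 + 11² - 67*11))*(-11 - 1*(-14)) = (289 + (1095 + 121 - 737))*(-11 + 14) = (289 + 479)*3 = 768*3 = 2304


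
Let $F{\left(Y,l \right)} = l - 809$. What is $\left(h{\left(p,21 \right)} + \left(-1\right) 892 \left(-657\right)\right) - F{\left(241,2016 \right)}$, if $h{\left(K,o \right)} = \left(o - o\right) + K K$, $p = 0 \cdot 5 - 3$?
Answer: $584846$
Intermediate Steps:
$F{\left(Y,l \right)} = -809 + l$
$p = -3$ ($p = 0 - 3 = -3$)
$h{\left(K,o \right)} = K^{2}$ ($h{\left(K,o \right)} = 0 + K^{2} = K^{2}$)
$\left(h{\left(p,21 \right)} + \left(-1\right) 892 \left(-657\right)\right) - F{\left(241,2016 \right)} = \left(\left(-3\right)^{2} + \left(-1\right) 892 \left(-657\right)\right) - \left(-809 + 2016\right) = \left(9 - -586044\right) - 1207 = \left(9 + 586044\right) - 1207 = 586053 - 1207 = 584846$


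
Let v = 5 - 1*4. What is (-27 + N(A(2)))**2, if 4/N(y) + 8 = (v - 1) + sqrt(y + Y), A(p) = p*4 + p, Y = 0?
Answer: 555065/729 + 2980*sqrt(10)/729 ≈ 774.33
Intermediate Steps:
v = 1 (v = 5 - 4 = 1)
A(p) = 5*p (A(p) = 4*p + p = 5*p)
N(y) = 4/(-8 + sqrt(y)) (N(y) = 4/(-8 + ((1 - 1) + sqrt(y + 0))) = 4/(-8 + (0 + sqrt(y))) = 4/(-8 + sqrt(y)))
(-27 + N(A(2)))**2 = (-27 + 4/(-8 + sqrt(5*2)))**2 = (-27 + 4/(-8 + sqrt(10)))**2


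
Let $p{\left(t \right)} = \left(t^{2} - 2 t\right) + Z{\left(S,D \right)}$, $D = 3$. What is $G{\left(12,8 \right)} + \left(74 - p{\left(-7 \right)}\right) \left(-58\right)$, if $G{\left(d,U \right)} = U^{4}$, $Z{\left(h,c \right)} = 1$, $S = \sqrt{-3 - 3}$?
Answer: $3516$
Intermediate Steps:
$S = i \sqrt{6}$ ($S = \sqrt{-6} = i \sqrt{6} \approx 2.4495 i$)
$p{\left(t \right)} = 1 + t^{2} - 2 t$ ($p{\left(t \right)} = \left(t^{2} - 2 t\right) + 1 = 1 + t^{2} - 2 t$)
$G{\left(12,8 \right)} + \left(74 - p{\left(-7 \right)}\right) \left(-58\right) = 8^{4} + \left(74 - \left(1 + \left(-7\right)^{2} - -14\right)\right) \left(-58\right) = 4096 + \left(74 - \left(1 + 49 + 14\right)\right) \left(-58\right) = 4096 + \left(74 - 64\right) \left(-58\right) = 4096 + 10 \left(-58\right) = 4096 - 580 = 3516$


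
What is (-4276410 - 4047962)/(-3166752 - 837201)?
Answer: 8324372/4003953 ≈ 2.0790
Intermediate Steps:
(-4276410 - 4047962)/(-3166752 - 837201) = -8324372/(-4003953) = -8324372*(-1/4003953) = 8324372/4003953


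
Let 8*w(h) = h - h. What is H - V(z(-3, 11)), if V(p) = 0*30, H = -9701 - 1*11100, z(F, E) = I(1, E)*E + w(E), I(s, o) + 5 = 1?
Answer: -20801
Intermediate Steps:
w(h) = 0 (w(h) = (h - h)/8 = (1/8)*0 = 0)
I(s, o) = -4 (I(s, o) = -5 + 1 = -4)
z(F, E) = -4*E (z(F, E) = -4*E + 0 = -4*E)
H = -20801 (H = -9701 - 11100 = -20801)
V(p) = 0
H - V(z(-3, 11)) = -20801 - 1*0 = -20801 + 0 = -20801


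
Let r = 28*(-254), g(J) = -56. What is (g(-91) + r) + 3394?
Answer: -3774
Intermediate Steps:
r = -7112
(g(-91) + r) + 3394 = (-56 - 7112) + 3394 = -7168 + 3394 = -3774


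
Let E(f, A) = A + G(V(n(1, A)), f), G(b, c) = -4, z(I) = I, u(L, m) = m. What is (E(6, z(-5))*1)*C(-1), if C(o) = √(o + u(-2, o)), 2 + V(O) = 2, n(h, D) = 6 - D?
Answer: -9*I*√2 ≈ -12.728*I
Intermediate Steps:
V(O) = 0 (V(O) = -2 + 2 = 0)
C(o) = √2*√o (C(o) = √(o + o) = √(2*o) = √2*√o)
E(f, A) = -4 + A (E(f, A) = A - 4 = -4 + A)
(E(6, z(-5))*1)*C(-1) = ((-4 - 5)*1)*(√2*√(-1)) = (-9*1)*(√2*I) = -9*I*√2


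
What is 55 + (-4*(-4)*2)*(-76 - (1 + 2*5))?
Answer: -2729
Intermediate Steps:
55 + (-4*(-4)*2)*(-76 - (1 + 2*5)) = 55 + (16*2)*(-76 - (1 + 10)) = 55 + 32*(-76 - 1*11) = 55 + 32*(-76 - 11) = 55 + 32*(-87) = 55 - 2784 = -2729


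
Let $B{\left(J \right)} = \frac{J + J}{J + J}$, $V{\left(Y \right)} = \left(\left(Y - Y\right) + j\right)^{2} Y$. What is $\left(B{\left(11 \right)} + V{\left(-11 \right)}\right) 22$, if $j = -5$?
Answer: $-6028$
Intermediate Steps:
$V{\left(Y \right)} = 25 Y$ ($V{\left(Y \right)} = \left(\left(Y - Y\right) - 5\right)^{2} Y = \left(0 - 5\right)^{2} Y = \left(-5\right)^{2} Y = 25 Y$)
$B{\left(J \right)} = 1$ ($B{\left(J \right)} = \frac{2 J}{2 J} = 2 J \frac{1}{2 J} = 1$)
$\left(B{\left(11 \right)} + V{\left(-11 \right)}\right) 22 = \left(1 + 25 \left(-11\right)\right) 22 = \left(1 - 275\right) 22 = \left(-274\right) 22 = -6028$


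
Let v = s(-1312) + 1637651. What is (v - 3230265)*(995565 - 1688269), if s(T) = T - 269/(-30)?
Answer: 16561690569872/15 ≈ 1.1041e+12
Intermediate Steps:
s(T) = 269/30 + T (s(T) = T - 269*(-1/30) = T + 269/30 = 269/30 + T)
v = 49090439/30 (v = (269/30 - 1312) + 1637651 = -39091/30 + 1637651 = 49090439/30 ≈ 1.6363e+6)
(v - 3230265)*(995565 - 1688269) = (49090439/30 - 3230265)*(995565 - 1688269) = -47817511/30*(-692704) = 16561690569872/15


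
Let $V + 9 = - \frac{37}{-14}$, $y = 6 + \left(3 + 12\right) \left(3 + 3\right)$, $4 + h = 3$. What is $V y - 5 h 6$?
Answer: $- \frac{128160}{7} \approx -18309.0$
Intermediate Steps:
$h = -1$ ($h = -4 + 3 = -1$)
$y = 96$ ($y = 6 + 15 \cdot 6 = 6 + 90 = 96$)
$V = - \frac{89}{14}$ ($V = -9 - \frac{37}{-14} = -9 - - \frac{37}{14} = -9 + \frac{37}{14} = - \frac{89}{14} \approx -6.3571$)
$V y - 5 h 6 = \left(- \frac{89}{14}\right) 96 \left(-5\right) \left(-1\right) 6 = - \frac{4272 \cdot 5 \cdot 6}{7} = \left(- \frac{4272}{7}\right) 30 = - \frac{128160}{7}$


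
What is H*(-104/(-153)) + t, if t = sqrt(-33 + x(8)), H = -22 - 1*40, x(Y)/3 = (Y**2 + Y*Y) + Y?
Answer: -6448/153 + 5*sqrt(15) ≈ -22.779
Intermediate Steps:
x(Y) = 3*Y + 6*Y**2 (x(Y) = 3*((Y**2 + Y*Y) + Y) = 3*((Y**2 + Y**2) + Y) = 3*(2*Y**2 + Y) = 3*(Y + 2*Y**2) = 3*Y + 6*Y**2)
H = -62 (H = -22 - 40 = -62)
t = 5*sqrt(15) (t = sqrt(-33 + 3*8*(1 + 2*8)) = sqrt(-33 + 3*8*(1 + 16)) = sqrt(-33 + 3*8*17) = sqrt(-33 + 408) = sqrt(375) = 5*sqrt(15) ≈ 19.365)
H*(-104/(-153)) + t = -(-62)*104/(-153) + 5*sqrt(15) = -(-62)*104*(-1/153) + 5*sqrt(15) = -(-62)*(-104)/153 + 5*sqrt(15) = -62*104/153 + 5*sqrt(15) = -6448/153 + 5*sqrt(15)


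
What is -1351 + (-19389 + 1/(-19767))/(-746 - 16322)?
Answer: -113855345348/84345789 ≈ -1349.9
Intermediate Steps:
-1351 + (-19389 + 1/(-19767))/(-746 - 16322) = -1351 + (-19389 - 1/19767)/(-17068) = -1351 - 383262364/19767*(-1/17068) = -1351 + 95815591/84345789 = -113855345348/84345789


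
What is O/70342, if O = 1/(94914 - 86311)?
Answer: 1/605152226 ≈ 1.6525e-9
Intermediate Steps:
O = 1/8603 ≈ 0.00011624
O/70342 = (1/8603)/70342 = (1/8603)*(1/70342) = 1/605152226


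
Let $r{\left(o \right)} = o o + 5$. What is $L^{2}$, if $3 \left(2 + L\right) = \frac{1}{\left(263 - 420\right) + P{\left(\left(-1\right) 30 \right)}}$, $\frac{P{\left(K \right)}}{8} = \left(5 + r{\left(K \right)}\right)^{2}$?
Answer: $\frac{1579892136092449}{394973053897041} \approx 4.0$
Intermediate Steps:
$r{\left(o \right)} = 5 + o^{2}$ ($r{\left(o \right)} = o^{2} + 5 = 5 + o^{2}$)
$P{\left(K \right)} = 8 \left(10 + K^{2}\right)^{2}$ ($P{\left(K \right)} = 8 \left(5 + \left(5 + K^{2}\right)\right)^{2} = 8 \left(10 + K^{2}\right)^{2}$)
$L = - \frac{39747857}{19873929}$ ($L = -2 + \frac{1}{3 \left(\left(263 - 420\right) + 8 \left(10 + \left(\left(-1\right) 30\right)^{2}\right)^{2}\right)} = -2 + \frac{1}{3 \left(-157 + 8 \left(10 + \left(-30\right)^{2}\right)^{2}\right)} = -2 + \frac{1}{3 \left(-157 + 8 \left(10 + 900\right)^{2}\right)} = -2 + \frac{1}{3 \left(-157 + 8 \cdot 910^{2}\right)} = -2 + \frac{1}{3 \left(-157 + 8 \cdot 828100\right)} = -2 + \frac{1}{3 \left(-157 + 6624800\right)} = -2 + \frac{1}{3 \cdot 6624643} = -2 + \frac{1}{3} \cdot \frac{1}{6624643} = -2 + \frac{1}{19873929} = - \frac{39747857}{19873929} \approx -2.0$)
$L^{2} = \left(- \frac{39747857}{19873929}\right)^{2} = \frac{1579892136092449}{394973053897041}$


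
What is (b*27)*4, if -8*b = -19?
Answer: 513/2 ≈ 256.50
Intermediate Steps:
b = 19/8 (b = -⅛*(-19) = 19/8 ≈ 2.3750)
(b*27)*4 = ((19/8)*27)*4 = (513/8)*4 = 513/2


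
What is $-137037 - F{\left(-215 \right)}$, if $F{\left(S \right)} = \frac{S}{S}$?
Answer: $-137038$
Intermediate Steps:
$F{\left(S \right)} = 1$
$-137037 - F{\left(-215 \right)} = -137037 - 1 = -137038$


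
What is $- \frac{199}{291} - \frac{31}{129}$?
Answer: $- \frac{11564}{12513} \approx -0.92416$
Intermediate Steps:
$- \frac{199}{291} - \frac{31}{129} = - \frac{11564}{12513}$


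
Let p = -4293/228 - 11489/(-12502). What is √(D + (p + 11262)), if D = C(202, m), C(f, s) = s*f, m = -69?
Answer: 5*I*√16842325591/12502 ≈ 51.903*I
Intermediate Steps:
p = -447821/25004 (p = -4293*1/228 - 11489*(-1/12502) = -1431/76 + 11489/12502 = -447821/25004 ≈ -17.910)
C(f, s) = f*s
D = -13938 (D = 202*(-69) = -13938)
√(D + (p + 11262)) = √(-13938 + (-447821/25004 + 11262)) = √(-13938 + 281147227/25004) = √(-67358525/25004) = 5*I*√16842325591/12502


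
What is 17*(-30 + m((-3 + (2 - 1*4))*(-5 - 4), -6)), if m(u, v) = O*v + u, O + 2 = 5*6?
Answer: -2601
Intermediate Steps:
O = 28 (O = -2 + 5*6 = -2 + 30 = 28)
m(u, v) = u + 28*v (m(u, v) = 28*v + u = u + 28*v)
17*(-30 + m((-3 + (2 - 1*4))*(-5 - 4), -6)) = 17*(-30 + ((-3 + (2 - 1*4))*(-5 - 4) + 28*(-6))) = 17*(-30 + ((-3 + (2 - 4))*(-9) - 168)) = 17*(-30 + ((-3 - 2)*(-9) - 168)) = 17*(-30 + (-5*(-9) - 168)) = 17*(-30 + (45 - 168)) = 17*(-30 - 123) = 17*(-153) = -2601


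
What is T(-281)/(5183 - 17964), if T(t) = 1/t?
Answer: 1/3591461 ≈ 2.7844e-7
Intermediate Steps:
T(-281)/(5183 - 17964) = 1/((-281)*(5183 - 17964)) = -1/281/(-12781) = -1/281*(-1/12781) = 1/3591461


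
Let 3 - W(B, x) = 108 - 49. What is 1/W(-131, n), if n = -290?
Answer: -1/56 ≈ -0.017857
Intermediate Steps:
W(B, x) = -56 (W(B, x) = 3 - (108 - 49) = 3 - 1*59 = 3 - 59 = -56)
1/W(-131, n) = 1/(-56) = -1/56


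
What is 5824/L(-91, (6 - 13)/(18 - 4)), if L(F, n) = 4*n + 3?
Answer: 5824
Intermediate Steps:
L(F, n) = 3 + 4*n
5824/L(-91, (6 - 13)/(18 - 4)) = 5824/(3 + 4*((6 - 13)/(18 - 4))) = 5824/(3 + 4*(-7/14)) = 5824/(3 + 4*(-7*1/14)) = 5824/(3 + 4*(-½)) = 5824/(3 - 2) = 5824/1 = 5824*1 = 5824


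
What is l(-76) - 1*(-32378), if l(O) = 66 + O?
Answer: 32368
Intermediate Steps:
l(-76) - 1*(-32378) = (66 - 76) - 1*(-32378) = -10 + 32378 = 32368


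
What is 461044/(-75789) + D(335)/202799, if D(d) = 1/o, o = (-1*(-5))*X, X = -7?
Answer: -66785188801/10978523865 ≈ -6.0833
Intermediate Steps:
o = -35 (o = -1*(-5)*(-7) = 5*(-7) = -35)
D(d) = -1/35 (D(d) = 1/(-35) = -1/35)
461044/(-75789) + D(335)/202799 = 461044/(-75789) - 1/35/202799 = 461044*(-1/75789) - 1/35*1/202799 = -461044/75789 - 1/7097965 = -66785188801/10978523865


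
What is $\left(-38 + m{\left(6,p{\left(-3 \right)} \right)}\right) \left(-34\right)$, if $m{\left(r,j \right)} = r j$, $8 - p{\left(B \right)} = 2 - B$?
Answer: $680$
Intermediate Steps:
$p{\left(B \right)} = 6 + B$ ($p{\left(B \right)} = 8 - \left(2 - B\right) = 8 + \left(-2 + B\right) = 6 + B$)
$m{\left(r,j \right)} = j r$
$\left(-38 + m{\left(6,p{\left(-3 \right)} \right)}\right) \left(-34\right) = \left(-38 + \left(6 - 3\right) 6\right) \left(-34\right) = \left(-38 + 3 \cdot 6\right) \left(-34\right) = \left(-38 + 18\right) \left(-34\right) = \left(-20\right) \left(-34\right) = 680$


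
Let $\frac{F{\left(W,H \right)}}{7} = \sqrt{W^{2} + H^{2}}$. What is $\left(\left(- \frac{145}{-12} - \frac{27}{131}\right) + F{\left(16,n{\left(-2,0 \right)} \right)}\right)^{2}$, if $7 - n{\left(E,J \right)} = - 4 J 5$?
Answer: $\frac{37280451121}{2471184} + \frac{130697 \sqrt{305}}{786} \approx 17990.0$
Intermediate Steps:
$n{\left(E,J \right)} = 7 + 20 J$ ($n{\left(E,J \right)} = 7 - - 4 J 5 = 7 - - 20 J = 7 + 20 J$)
$F{\left(W,H \right)} = 7 \sqrt{H^{2} + W^{2}}$ ($F{\left(W,H \right)} = 7 \sqrt{W^{2} + H^{2}} = 7 \sqrt{H^{2} + W^{2}}$)
$\left(\left(- \frac{145}{-12} - \frac{27}{131}\right) + F{\left(16,n{\left(-2,0 \right)} \right)}\right)^{2} = \left(\left(- \frac{145}{-12} - \frac{27}{131}\right) + 7 \sqrt{\left(7 + 20 \cdot 0\right)^{2} + 16^{2}}\right)^{2} = \left(\left(\left(-145\right) \left(- \frac{1}{12}\right) - \frac{27}{131}\right) + 7 \sqrt{\left(7 + 0\right)^{2} + 256}\right)^{2} = \left(\left(\frac{145}{12} - \frac{27}{131}\right) + 7 \sqrt{7^{2} + 256}\right)^{2} = \left(\frac{18671}{1572} + 7 \sqrt{49 + 256}\right)^{2} = \left(\frac{18671}{1572} + 7 \sqrt{305}\right)^{2}$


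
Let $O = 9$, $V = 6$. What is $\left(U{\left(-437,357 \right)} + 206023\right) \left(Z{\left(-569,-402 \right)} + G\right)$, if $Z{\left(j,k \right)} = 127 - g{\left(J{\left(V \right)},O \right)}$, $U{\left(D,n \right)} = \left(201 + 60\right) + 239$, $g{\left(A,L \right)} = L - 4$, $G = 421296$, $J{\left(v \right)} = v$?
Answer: $87032509614$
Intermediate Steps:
$g{\left(A,L \right)} = -4 + L$
$U{\left(D,n \right)} = 500$ ($U{\left(D,n \right)} = 261 + 239 = 500$)
$Z{\left(j,k \right)} = 122$ ($Z{\left(j,k \right)} = 127 - \left(-4 + 9\right) = 127 - 5 = 122$)
$\left(U{\left(-437,357 \right)} + 206023\right) \left(Z{\left(-569,-402 \right)} + G\right) = \left(500 + 206023\right) \left(122 + 421296\right) = 206523 \cdot 421418 = 87032509614$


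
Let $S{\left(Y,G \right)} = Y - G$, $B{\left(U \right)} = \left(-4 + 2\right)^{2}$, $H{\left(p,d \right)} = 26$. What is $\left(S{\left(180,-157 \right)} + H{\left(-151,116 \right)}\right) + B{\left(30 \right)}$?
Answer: $367$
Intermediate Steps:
$B{\left(U \right)} = 4$ ($B{\left(U \right)} = \left(-2\right)^{2} = 4$)
$\left(S{\left(180,-157 \right)} + H{\left(-151,116 \right)}\right) + B{\left(30 \right)} = \left(\left(180 - -157\right) + 26\right) + 4 = \left(\left(180 + 157\right) + 26\right) + 4 = \left(337 + 26\right) + 4 = 363 + 4 = 367$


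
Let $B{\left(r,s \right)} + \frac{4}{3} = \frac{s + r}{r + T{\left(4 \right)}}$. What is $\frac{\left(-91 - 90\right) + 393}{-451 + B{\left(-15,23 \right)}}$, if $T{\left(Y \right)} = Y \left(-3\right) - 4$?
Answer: $- \frac{19716}{42091} \approx -0.46841$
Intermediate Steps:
$T{\left(Y \right)} = -4 - 3 Y$ ($T{\left(Y \right)} = - 3 Y - 4 = -4 - 3 Y$)
$B{\left(r,s \right)} = - \frac{4}{3} + \frac{r + s}{-16 + r}$ ($B{\left(r,s \right)} = - \frac{4}{3} + \frac{s + r}{r - 16} = - \frac{4}{3} + \frac{r + s}{r - 16} = - \frac{4}{3} + \frac{r + s}{-16 + r}$)
$\frac{\left(-91 - 90\right) + 393}{-451 + B{\left(-15,23 \right)}} = \frac{\left(-91 - 90\right) + 393}{-451 + \frac{64 - -15 + 3 \cdot 23}{3 \left(-16 - 15\right)}} = \frac{\left(-91 - 90\right) + 393}{-451 + \frac{64 + 15 + 69}{3 \left(-31\right)}} = \frac{-181 + 393}{-451 + \frac{1}{3} \left(- \frac{1}{31}\right) 148} = \frac{212}{-451 - \frac{148}{93}} = \frac{212}{- \frac{42091}{93}} = 212 \left(- \frac{93}{42091}\right) = - \frac{19716}{42091}$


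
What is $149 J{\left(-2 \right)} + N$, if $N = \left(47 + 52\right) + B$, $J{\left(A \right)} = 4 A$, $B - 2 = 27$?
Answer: $-1064$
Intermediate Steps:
$B = 29$ ($B = 2 + 27 = 29$)
$N = 128$ ($N = \left(47 + 52\right) + 29 = 99 + 29 = 128$)
$149 J{\left(-2 \right)} + N = 149 \cdot 4 \left(-2\right) + 128 = 149 \left(-8\right) + 128 = -1192 + 128 = -1064$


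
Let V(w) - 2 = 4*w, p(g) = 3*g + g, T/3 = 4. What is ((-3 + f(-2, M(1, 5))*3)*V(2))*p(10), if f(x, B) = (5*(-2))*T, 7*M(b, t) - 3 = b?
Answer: -145200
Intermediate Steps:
T = 12 (T = 3*4 = 12)
M(b, t) = 3/7 + b/7
f(x, B) = -120 (f(x, B) = (5*(-2))*12 = -10*12 = -120)
p(g) = 4*g
V(w) = 2 + 4*w
((-3 + f(-2, M(1, 5))*3)*V(2))*p(10) = ((-3 - 120*3)*(2 + 4*2))*(4*10) = ((-3 - 360)*(2 + 8))*40 = -363*10*40 = -3630*40 = -145200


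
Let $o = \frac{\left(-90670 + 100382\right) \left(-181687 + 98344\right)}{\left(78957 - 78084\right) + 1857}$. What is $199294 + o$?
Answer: $- \frac{3401982}{35} \approx -97200.0$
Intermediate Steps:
$o = - \frac{10377272}{35}$ ($o = \frac{9712 \left(-83343\right)}{873 + 1857} = - \frac{809427216}{2730} = \left(-809427216\right) \frac{1}{2730} = - \frac{10377272}{35} \approx -2.9649 \cdot 10^{5}$)
$199294 + o = 199294 - \frac{10377272}{35} = - \frac{3401982}{35}$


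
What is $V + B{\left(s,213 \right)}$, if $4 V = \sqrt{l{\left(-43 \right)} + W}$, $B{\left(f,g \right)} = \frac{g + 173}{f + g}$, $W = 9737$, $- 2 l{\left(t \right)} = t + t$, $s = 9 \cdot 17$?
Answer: $\frac{193}{183} + \frac{\sqrt{2445}}{2} \approx 25.778$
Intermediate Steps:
$s = 153$
$l{\left(t \right)} = - t$ ($l{\left(t \right)} = - \frac{t + t}{2} = - \frac{2 t}{2} = - t$)
$B{\left(f,g \right)} = \frac{173 + g}{f + g}$
$V = \frac{\sqrt{2445}}{2}$ ($V = \frac{\sqrt{\left(-1\right) \left(-43\right) + 9737}}{4} = \frac{\sqrt{43 + 9737}}{4} = \frac{\sqrt{9780}}{4} = \frac{2 \sqrt{2445}}{4} = \frac{\sqrt{2445}}{2} \approx 24.723$)
$V + B{\left(s,213 \right)} = \frac{\sqrt{2445}}{2} + \frac{173 + 213}{153 + 213} = \frac{\sqrt{2445}}{2} + \frac{1}{366} \cdot 386 = \frac{\sqrt{2445}}{2} + \frac{193}{183} = \frac{193}{183} + \frac{\sqrt{2445}}{2}$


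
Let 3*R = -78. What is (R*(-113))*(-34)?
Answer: -99892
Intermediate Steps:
R = -26 (R = (1/3)*(-78) = -26)
(R*(-113))*(-34) = -26*(-113)*(-34) = 2938*(-34) = -99892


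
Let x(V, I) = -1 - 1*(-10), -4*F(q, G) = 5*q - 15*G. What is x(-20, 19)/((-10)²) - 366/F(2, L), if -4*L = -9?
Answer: -116949/1900 ≈ -61.552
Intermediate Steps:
L = 9/4 (L = -¼*(-9) = 9/4 ≈ 2.2500)
F(q, G) = -5*q/4 + 15*G/4 (F(q, G) = -(5*q - 15*G)/4 = -(-15*G + 5*q)/4 = -5*q/4 + 15*G/4)
x(V, I) = 9 (x(V, I) = -1 + 10 = 9)
x(-20, 19)/((-10)²) - 366/F(2, L) = 9/((-10)²) - 366/(-5/4*2 + (15/4)*(9/4)) = 9/100 - 366/(-5/2 + 135/16) = 9*(1/100) - 366/95/16 = 9/100 - 366*16/95 = 9/100 - 5856/95 = -116949/1900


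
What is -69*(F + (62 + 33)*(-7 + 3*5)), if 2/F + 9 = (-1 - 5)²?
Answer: -472006/9 ≈ -52445.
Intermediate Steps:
F = 2/27 (F = 2/(-9 + (-1 - 5)²) = 2/(-9 + (-6)²) = 2/(-9 + 36) = 2/27 ≈ 0.074074)
-69*(F + (62 + 33)*(-7 + 3*5)) = -69*(2/27 + (62 + 33)*(-7 + 3*5)) = -69*(2/27 + 95*(-7 + 15)) = -69*(2/27 + 95*8) = -69*(2/27 + 760) = -69*20522/27 = -472006/9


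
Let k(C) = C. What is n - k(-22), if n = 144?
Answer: 166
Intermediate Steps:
n - k(-22) = 144 - 1*(-22) = 144 + 22 = 166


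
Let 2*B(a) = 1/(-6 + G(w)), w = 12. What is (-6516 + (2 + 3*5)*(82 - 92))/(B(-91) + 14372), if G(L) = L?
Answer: -80232/172465 ≈ -0.46521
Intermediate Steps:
B(a) = 1/12 (B(a) = 1/(2*(-6 + 12)) = (1/2)/6 = (1/2)*(1/6) = 1/12)
(-6516 + (2 + 3*5)*(82 - 92))/(B(-91) + 14372) = (-6516 + (2 + 3*5)*(82 - 92))/(1/12 + 14372) = (-6516 + (2 + 15)*(-10))/(172465/12) = (-6516 + 17*(-10))*(12/172465) = (-6516 - 170)*(12/172465) = -6686*12/172465 = -80232/172465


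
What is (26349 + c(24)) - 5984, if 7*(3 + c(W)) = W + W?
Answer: 142582/7 ≈ 20369.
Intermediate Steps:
c(W) = -3 + 2*W/7 (c(W) = -3 + (W + W)/7 = -3 + (2*W)/7 = -3 + 2*W/7)
(26349 + c(24)) - 5984 = (26349 + (-3 + (2/7)*24)) - 5984 = (26349 + (-3 + 48/7)) - 5984 = (26349 + 27/7) - 5984 = 184470/7 - 5984 = 142582/7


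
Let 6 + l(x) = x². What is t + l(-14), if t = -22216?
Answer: -22026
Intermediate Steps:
l(x) = -6 + x²
t + l(-14) = -22216 + (-6 + (-14)²) = -22216 + (-6 + 196) = -22216 + 190 = -22026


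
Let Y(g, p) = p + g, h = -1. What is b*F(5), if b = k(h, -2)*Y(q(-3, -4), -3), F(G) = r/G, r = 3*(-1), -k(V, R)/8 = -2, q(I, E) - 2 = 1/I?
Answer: 64/5 ≈ 12.800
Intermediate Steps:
q(I, E) = 2 + 1/I
Y(g, p) = g + p
k(V, R) = 16 (k(V, R) = -8*(-2) = 16)
r = -3
F(G) = -3/G
b = -64/3 (b = 16*((2 + 1/(-3)) - 3) = 16*((2 - 1/3) - 3) = 16*(5/3 - 3) = 16*(-4/3) = -64/3 ≈ -21.333)
b*F(5) = -(-64)/5 = -64/3*(-3/5) = 64/5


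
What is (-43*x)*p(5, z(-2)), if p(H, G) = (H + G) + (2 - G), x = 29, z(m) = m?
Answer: -8729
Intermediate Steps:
p(H, G) = 2 + H (p(H, G) = (G + H) + (2 - G) = 2 + H)
(-43*x)*p(5, z(-2)) = (-43*29)*(2 + 5) = -1247*7 = -8729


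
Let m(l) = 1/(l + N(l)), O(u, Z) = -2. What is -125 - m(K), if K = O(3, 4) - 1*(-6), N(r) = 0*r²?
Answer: -501/4 ≈ -125.25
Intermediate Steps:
N(r) = 0
K = 4 (K = -2 - 1*(-6) = -2 + 6 = 4)
m(l) = 1/l (m(l) = 1/(l + 0) = 1/l)
-125 - m(K) = -125 - 1/4 = -125 - 1*¼ = -125 - ¼ = -501/4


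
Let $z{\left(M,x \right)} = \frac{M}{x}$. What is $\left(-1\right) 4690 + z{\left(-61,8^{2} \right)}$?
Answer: $- \frac{300221}{64} \approx -4691.0$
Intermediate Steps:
$\left(-1\right) 4690 + z{\left(-61,8^{2} \right)} = \left(-1\right) 4690 - \frac{61}{8^{2}} = -4690 - \frac{61}{64} = - \frac{300221}{64}$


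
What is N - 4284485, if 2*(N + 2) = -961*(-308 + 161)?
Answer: -8427707/2 ≈ -4.2139e+6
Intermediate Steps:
N = 141263/2 (N = -2 + (-961*(-308 + 161))/2 = -2 + (-961*(-147))/2 = -2 + (½)*141267 = -2 + 141267/2 = 141263/2 ≈ 70632.)
N - 4284485 = 141263/2 - 4284485 = -8427707/2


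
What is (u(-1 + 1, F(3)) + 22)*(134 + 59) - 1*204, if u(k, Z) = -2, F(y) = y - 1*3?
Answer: 3656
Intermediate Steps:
F(y) = -3 + y (F(y) = y - 3 = -3 + y)
(u(-1 + 1, F(3)) + 22)*(134 + 59) - 1*204 = (-2 + 22)*(134 + 59) - 1*204 = 20*193 - 204 = 3860 - 204 = 3656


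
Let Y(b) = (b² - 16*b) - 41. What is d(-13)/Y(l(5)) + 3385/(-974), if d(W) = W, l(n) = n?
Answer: -156149/46752 ≈ -3.3399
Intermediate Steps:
Y(b) = -41 + b² - 16*b
d(-13)/Y(l(5)) + 3385/(-974) = -13/(-41 + 5² - 16*5) + 3385/(-974) = -13/(-41 + 25 - 80) + 3385*(-1/974) = -13/(-96) - 3385/974 = -13*(-1/96) - 3385/974 = 13/96 - 3385/974 = -156149/46752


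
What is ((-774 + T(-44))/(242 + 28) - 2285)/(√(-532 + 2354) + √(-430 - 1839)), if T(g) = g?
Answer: -308884/(135*√1822 + 135*I*√2269) ≈ -23.873 + 26.641*I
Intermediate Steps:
((-774 + T(-44))/(242 + 28) - 2285)/(√(-532 + 2354) + √(-430 - 1839)) = ((-774 - 44)/(242 + 28) - 2285)/(√(-532 + 2354) + √(-430 - 1839)) = (-818/270 - 2285)/(√1822 + √(-2269)) = (-818*1/270 - 2285)/(√1822 + I*√2269) = (-409/135 - 2285)/(√1822 + I*√2269) = -308884/(135*(√1822 + I*√2269))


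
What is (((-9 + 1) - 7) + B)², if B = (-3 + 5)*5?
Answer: 25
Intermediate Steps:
B = 10 (B = 2*5 = 10)
(((-9 + 1) - 7) + B)² = (((-9 + 1) - 7) + 10)² = ((-8 - 7) + 10)² = (-15 + 10)² = (-5)² = 25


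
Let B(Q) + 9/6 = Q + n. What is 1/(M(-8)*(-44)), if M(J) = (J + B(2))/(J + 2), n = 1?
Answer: -3/143 ≈ -0.020979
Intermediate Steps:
B(Q) = -½ + Q (B(Q) = -3/2 + (Q + 1) = -3/2 + (1 + Q) = -½ + Q)
M(J) = (3/2 + J)/(2 + J) (M(J) = (J + (-½ + 2))/(J + 2) = (J + 3/2)/(2 + J) = (3/2 + J)/(2 + J))
1/(M(-8)*(-44)) = 1/(((3/2 - 8)/(2 - 8))*(-44)) = 1/((-13/2/(-6))*(-44)) = 1/(-⅙*(-13/2)*(-44)) = 1/((13/12)*(-44)) = 1/(-143/3) = -3/143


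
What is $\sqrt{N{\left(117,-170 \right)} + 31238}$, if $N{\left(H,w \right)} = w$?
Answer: $6 \sqrt{863} \approx 176.26$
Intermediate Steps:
$\sqrt{N{\left(117,-170 \right)} + 31238} = \sqrt{-170 + 31238} = \sqrt{31068} = 6 \sqrt{863}$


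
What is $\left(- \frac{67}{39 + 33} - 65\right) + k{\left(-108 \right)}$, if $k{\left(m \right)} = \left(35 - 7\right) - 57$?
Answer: $- \frac{6835}{72} \approx -94.931$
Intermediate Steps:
$k{\left(m \right)} = -29$ ($k{\left(m \right)} = 28 - 57 = -29$)
$\left(- \frac{67}{39 + 33} - 65\right) + k{\left(-108 \right)} = \left(- \frac{67}{39 + 33} - 65\right) - 29 = \left(- \frac{67}{72} - 65\right) - 29 = - \frac{4747}{72} - 29 = - \frac{6835}{72}$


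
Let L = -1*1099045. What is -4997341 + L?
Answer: -6096386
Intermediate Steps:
L = -1099045
-4997341 + L = -4997341 - 1099045 = -6096386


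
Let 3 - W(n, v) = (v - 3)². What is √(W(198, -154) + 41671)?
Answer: 5*√681 ≈ 130.48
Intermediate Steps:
W(n, v) = 3 - (-3 + v)² (W(n, v) = 3 - (v - 3)² = 3 - (-3 + v)²)
√(W(198, -154) + 41671) = √((3 - (-3 - 154)²) + 41671) = √((3 - 1*(-157)²) + 41671) = √((3 - 1*24649) + 41671) = √((3 - 24649) + 41671) = √(-24646 + 41671) = √17025 = 5*√681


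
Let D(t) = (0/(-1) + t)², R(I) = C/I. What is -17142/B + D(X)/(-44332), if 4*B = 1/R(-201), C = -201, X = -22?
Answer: -759939265/11083 ≈ -68568.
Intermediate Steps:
R(I) = -201/I
B = ¼ (B = 1/(4*((-201/(-201)))) = 1/(4*((-201*(-1/201)))) = (¼)/1 = (¼)*1 = ¼ ≈ 0.25000)
D(t) = t² (D(t) = (0*(-1) + t)² = (0 + t)² = t²)
-17142/B + D(X)/(-44332) = -17142/¼ + (-22)²/(-44332) = -17142*4 + 484*(-1/44332) = -68568 - 121/11083 = -759939265/11083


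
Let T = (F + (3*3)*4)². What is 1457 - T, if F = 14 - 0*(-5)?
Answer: -1043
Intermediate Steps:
F = 14 (F = 14 - 1*0 = 14 + 0 = 14)
T = 2500 (T = (14 + (3*3)*4)² = (14 + 9*4)² = (14 + 36)² = 50² = 2500)
1457 - T = 1457 - 1*2500 = 1457 - 2500 = -1043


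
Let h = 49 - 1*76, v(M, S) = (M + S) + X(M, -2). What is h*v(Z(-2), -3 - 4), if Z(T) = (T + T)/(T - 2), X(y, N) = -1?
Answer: 189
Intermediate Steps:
Z(T) = 2*T/(-2 + T) (Z(T) = (2*T)/(-2 + T) = 2*T/(-2 + T))
v(M, S) = -1 + M + S (v(M, S) = (M + S) - 1 = -1 + M + S)
h = -27 (h = 49 - 76 = -27)
h*v(Z(-2), -3 - 4) = -27*(-1 + 2*(-2)/(-2 - 2) + (-3 - 4)) = -27*(-1 + 2*(-2)/(-4) - 7) = -27*(-1 + 2*(-2)*(-¼) - 7) = -27*(-1 + 1 - 7) = -27*(-7) = 189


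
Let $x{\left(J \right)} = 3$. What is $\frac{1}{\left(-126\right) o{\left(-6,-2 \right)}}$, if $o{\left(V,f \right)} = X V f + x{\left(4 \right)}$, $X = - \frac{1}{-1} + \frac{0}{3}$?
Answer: $- \frac{1}{1890} \approx -0.0005291$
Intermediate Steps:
$X = 1$ ($X = \left(-1\right) \left(-1\right) + 0 \cdot \frac{1}{3} = 1 + 0 = 1$)
$o{\left(V,f \right)} = 3 + V f$ ($o{\left(V,f \right)} = 1 V f + 3 = V f + 3 = 3 + V f$)
$\frac{1}{\left(-126\right) o{\left(-6,-2 \right)}} = \frac{1}{\left(-126\right) \left(3 - -12\right)} = \frac{1}{\left(-126\right) \left(3 + 12\right)} = \frac{1}{\left(-126\right) 15} = \frac{1}{-1890} = - \frac{1}{1890}$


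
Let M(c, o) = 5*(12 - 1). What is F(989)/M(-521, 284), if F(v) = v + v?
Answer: 1978/55 ≈ 35.964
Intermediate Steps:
M(c, o) = 55 (M(c, o) = 5*11 = 55)
F(v) = 2*v
F(989)/M(-521, 284) = (2*989)/55 = 1978*(1/55) = 1978/55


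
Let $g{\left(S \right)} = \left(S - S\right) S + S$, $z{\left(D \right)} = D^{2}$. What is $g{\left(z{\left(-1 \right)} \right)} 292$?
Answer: $292$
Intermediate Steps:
$g{\left(S \right)} = S$ ($g{\left(S \right)} = 0 S + S = 0 + S = S$)
$g{\left(z{\left(-1 \right)} \right)} 292 = \left(-1\right)^{2} \cdot 292 = 1 \cdot 292 = 292$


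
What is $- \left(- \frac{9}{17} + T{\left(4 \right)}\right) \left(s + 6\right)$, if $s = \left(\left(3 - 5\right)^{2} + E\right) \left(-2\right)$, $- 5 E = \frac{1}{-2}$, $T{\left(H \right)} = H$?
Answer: $\frac{649}{85} \approx 7.6353$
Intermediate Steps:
$E = \frac{1}{10}$ ($E = - \frac{1}{5 \left(-2\right)} = \left(- \frac{1}{5}\right) \left(- \frac{1}{2}\right) = \frac{1}{10} \approx 0.1$)
$s = - \frac{41}{5}$ ($s = \left(\left(3 - 5\right)^{2} + \frac{1}{10}\right) \left(-2\right) = \left(\left(-2\right)^{2} + \frac{1}{10}\right) \left(-2\right) = \left(4 + \frac{1}{10}\right) \left(-2\right) = \frac{41}{10} \left(-2\right) = - \frac{41}{5} \approx -8.2$)
$- \left(- \frac{9}{17} + T{\left(4 \right)}\right) \left(s + 6\right) = - \left(- \frac{9}{17} + 4\right) \left(- \frac{41}{5} + 6\right) = - \frac{\left(\left(-9\right) \frac{1}{17} + 4\right) \left(-11\right)}{5} = - \frac{\left(- \frac{9}{17} + 4\right) \left(-11\right)}{5} = - \frac{59 \left(-11\right)}{17 \cdot 5} = \left(-1\right) \left(- \frac{649}{85}\right) = \frac{649}{85}$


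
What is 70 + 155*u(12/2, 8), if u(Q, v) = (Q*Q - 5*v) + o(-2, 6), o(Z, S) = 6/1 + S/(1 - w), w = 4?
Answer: 70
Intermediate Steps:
o(Z, S) = 6 - S/3 (o(Z, S) = 6/1 + S/(1 - 1*4) = 6*1 + S/(1 - 4) = 6 + S/(-3) = 6 + S*(-⅓) = 6 - S/3)
u(Q, v) = 4 + Q² - 5*v (u(Q, v) = (Q*Q - 5*v) + (6 - ⅓*6) = (Q² - 5*v) + (6 - 2) = (Q² - 5*v) + 4 = 4 + Q² - 5*v)
70 + 155*u(12/2, 8) = 70 + 155*(4 + (12/2)² - 5*8) = 70 + 155*(4 + (12*(½))² - 40) = 70 + 155*(4 + 6² - 40) = 70 + 155*(4 + 36 - 40) = 70 + 155*0 = 70 + 0 = 70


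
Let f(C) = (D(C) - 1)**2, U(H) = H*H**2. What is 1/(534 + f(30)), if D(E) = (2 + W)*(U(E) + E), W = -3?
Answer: 1/730675495 ≈ 1.3686e-9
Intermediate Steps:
U(H) = H**3
D(E) = -E - E**3 (D(E) = (2 - 3)*(E**3 + E) = -(E + E**3) = -E - E**3)
f(C) = (-1 - C - C**3)**2 (f(C) = ((-C - C**3) - 1)**2 = (-1 - C - C**3)**2)
1/(534 + f(30)) = 1/(534 + (1 + 30 + 30**3)**2) = 1/(534 + (1 + 30 + 27000)**2) = 1/(534 + 27031**2) = 1/(534 + 730674961) = 1/730675495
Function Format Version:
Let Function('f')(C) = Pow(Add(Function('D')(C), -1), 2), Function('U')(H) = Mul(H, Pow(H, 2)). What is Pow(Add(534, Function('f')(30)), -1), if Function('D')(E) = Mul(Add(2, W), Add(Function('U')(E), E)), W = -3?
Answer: Rational(1, 730675495) ≈ 1.3686e-9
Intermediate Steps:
Function('U')(H) = Pow(H, 3)
Function('D')(E) = Add(Mul(-1, E), Mul(-1, Pow(E, 3))) (Function('D')(E) = Mul(Add(2, -3), Add(Pow(E, 3), E)) = Mul(-1, Add(E, Pow(E, 3))) = Add(Mul(-1, E), Mul(-1, Pow(E, 3))))
Function('f')(C) = Pow(Add(-1, Mul(-1, C), Mul(-1, Pow(C, 3))), 2) (Function('f')(C) = Pow(Add(Add(Mul(-1, C), Mul(-1, Pow(C, 3))), -1), 2) = Pow(Add(-1, Mul(-1, C), Mul(-1, Pow(C, 3))), 2))
Pow(Add(534, Function('f')(30)), -1) = Pow(Add(534, Pow(Add(1, 30, Pow(30, 3)), 2)), -1) = Pow(Add(534, Pow(Add(1, 30, 27000), 2)), -1) = Pow(Add(534, Pow(27031, 2)), -1) = Pow(Add(534, 730674961), -1) = Pow(730675495, -1) = Rational(1, 730675495)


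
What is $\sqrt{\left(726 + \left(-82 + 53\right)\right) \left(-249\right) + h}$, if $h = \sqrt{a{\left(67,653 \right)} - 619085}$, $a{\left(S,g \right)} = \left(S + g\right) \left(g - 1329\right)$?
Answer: $\sqrt{-173553 + i \sqrt{1105805}} \approx 1.262 + 416.6 i$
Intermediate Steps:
$a{\left(S,g \right)} = \left(-1329 + g\right) \left(S + g\right)$ ($a{\left(S,g \right)} = \left(S + g\right) \left(-1329 + g\right) = \left(-1329 + g\right) \left(S + g\right)$)
$h = i \sqrt{1105805}$ ($h = \sqrt{\left(653^{2} - 89043 - 867837 + 67 \cdot 653\right) - 619085} = \sqrt{\left(426409 - 89043 - 867837 + 43751\right) - 619085} = \sqrt{-486720 - 619085} = \sqrt{-1105805} = i \sqrt{1105805} \approx 1051.6 i$)
$\sqrt{\left(726 + \left(-82 + 53\right)\right) \left(-249\right) + h} = \sqrt{\left(726 + \left(-82 + 53\right)\right) \left(-249\right) + i \sqrt{1105805}} = \sqrt{\left(726 - 29\right) \left(-249\right) + i \sqrt{1105805}} = \sqrt{697 \left(-249\right) + i \sqrt{1105805}} = \sqrt{-173553 + i \sqrt{1105805}}$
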